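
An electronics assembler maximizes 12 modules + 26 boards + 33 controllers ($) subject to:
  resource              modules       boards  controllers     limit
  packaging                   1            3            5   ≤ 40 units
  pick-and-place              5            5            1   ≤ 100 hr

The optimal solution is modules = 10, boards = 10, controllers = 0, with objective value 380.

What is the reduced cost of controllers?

At the optimum: packaging uses 40 of 40 (binding); pick-and-place uses 100 of 100 (binding).
From A_Bᵀ y = c: 1·y_packaging + 5·y_pick-and-place = 12; 3·y_packaging + 5·y_pick-and-place = 26.
→ y_packaging = 7 and y_pick-and-place = 1.
Reduced cost of controllers: c₃ − yᵀa₃ = 33 − (7·5 + 1·1) = 33 − 36 = -3.

-3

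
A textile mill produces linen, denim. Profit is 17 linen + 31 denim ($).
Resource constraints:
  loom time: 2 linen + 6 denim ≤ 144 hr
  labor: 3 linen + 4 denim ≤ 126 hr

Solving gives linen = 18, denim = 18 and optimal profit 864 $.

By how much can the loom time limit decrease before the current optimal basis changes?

Binding constraints: loom time, labor. The basis is B = [[2,6],[3,4]] with det -10.
Per unit decrease in loom time, x* moves by d = (0.4, -0.3).
The basis stays optimal until denim reaches 0; allowable decrease = 60 hr.

60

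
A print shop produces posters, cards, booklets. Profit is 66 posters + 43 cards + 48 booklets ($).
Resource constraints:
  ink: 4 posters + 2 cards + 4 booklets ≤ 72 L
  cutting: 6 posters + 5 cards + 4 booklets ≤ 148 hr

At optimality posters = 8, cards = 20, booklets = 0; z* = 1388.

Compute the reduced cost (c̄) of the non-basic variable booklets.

At the optimum: ink uses 72 of 72 (binding); cutting uses 148 of 148 (binding).
Dual feasibility on the basic columns requires 4·y_ink + 6·y_cutting = 66, 2·y_ink + 5·y_cutting = 43.
Solving: y_ink = 9, y_cutting = 5.
Reduced cost of booklets: c₃ − yᵀa₃ = 48 − (9·4 + 5·4) = 48 − 56 = -8.

-8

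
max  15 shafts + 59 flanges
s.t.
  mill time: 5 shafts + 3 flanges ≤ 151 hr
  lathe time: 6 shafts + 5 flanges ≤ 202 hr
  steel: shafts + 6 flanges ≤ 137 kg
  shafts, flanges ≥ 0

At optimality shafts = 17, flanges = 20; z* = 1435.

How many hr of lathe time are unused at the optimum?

0

lathe time used = 6·17 + 5·20 = 202; slack = 202 − 202 = 0.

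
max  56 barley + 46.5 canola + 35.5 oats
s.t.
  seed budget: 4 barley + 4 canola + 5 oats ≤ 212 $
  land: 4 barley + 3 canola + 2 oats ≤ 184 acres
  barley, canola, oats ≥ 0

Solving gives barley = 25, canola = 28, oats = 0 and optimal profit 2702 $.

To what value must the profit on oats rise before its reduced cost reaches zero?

Check each constraint at x*: seed budget 212/212 (tight); land 184/184 (tight).
The binding rows give the dual system: 4·y_seed budget + 4·y_land = 56 and 4·y_seed budget + 3·y_land = 46.5.
This yields shadow prices y_seed budget = 4.5, y_land = 9.5.
oats enters the basis when its profit ≥ yᵀa₃ = 4.5·5 + 9.5·2 = 41.5.

41.5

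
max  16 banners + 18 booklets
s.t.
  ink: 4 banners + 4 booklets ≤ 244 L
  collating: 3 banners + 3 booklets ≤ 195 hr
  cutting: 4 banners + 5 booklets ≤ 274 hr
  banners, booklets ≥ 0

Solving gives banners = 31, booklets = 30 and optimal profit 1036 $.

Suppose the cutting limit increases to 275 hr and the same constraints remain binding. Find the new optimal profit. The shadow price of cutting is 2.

Δb = 1, so new z* = 1036 + (2)·(1) = 1036 + 2 = 1038.

1038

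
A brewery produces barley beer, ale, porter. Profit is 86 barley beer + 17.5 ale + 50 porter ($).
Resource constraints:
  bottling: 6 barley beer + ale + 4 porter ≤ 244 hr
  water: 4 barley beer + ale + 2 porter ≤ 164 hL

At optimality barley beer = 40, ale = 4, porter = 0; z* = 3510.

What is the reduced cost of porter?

-1

Both bottling and water are binding at x*.
Dual feasibility on the basic columns requires 6·y_bottling + 4·y_water = 86, 1·y_bottling + 1·y_water = 17.5.
This yields shadow prices y_bottling = 8, y_water = 9.5.
Reduced cost of porter: c₃ − yᵀa₃ = 50 − (8·4 + 9.5·2) = 50 − 51 = -1.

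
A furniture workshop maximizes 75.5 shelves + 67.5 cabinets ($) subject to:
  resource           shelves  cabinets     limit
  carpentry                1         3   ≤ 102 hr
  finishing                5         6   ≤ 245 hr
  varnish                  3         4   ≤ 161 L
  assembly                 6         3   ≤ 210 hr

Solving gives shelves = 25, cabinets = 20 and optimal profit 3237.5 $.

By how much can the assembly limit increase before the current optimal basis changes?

Binding constraints: finishing, assembly. The basis is B = [[5,6],[6,3]] with det -21.
Per unit increase in assembly, x* moves by d = (0.2857, -0.2381).
The basis stays optimal until cabinets reaches 0; allowable increase = 84 hr.

84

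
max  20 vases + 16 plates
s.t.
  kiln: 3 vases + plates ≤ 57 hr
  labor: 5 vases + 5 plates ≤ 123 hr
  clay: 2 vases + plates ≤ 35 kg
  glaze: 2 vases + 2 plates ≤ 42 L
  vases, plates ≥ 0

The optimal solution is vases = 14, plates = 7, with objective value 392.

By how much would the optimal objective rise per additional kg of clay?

Binding: clay and glaze. Non-binding: kiln (8 unused), labor (18 unused).
Slack constraints have shadow price 0 (complementary slackness).
The binding rows give the dual system: 2·y_clay + 2·y_glaze = 20 and 1·y_clay + 2·y_glaze = 16.
This yields shadow prices y_clay = 4, y_glaze = 6.
Shadow price of clay = 4.

4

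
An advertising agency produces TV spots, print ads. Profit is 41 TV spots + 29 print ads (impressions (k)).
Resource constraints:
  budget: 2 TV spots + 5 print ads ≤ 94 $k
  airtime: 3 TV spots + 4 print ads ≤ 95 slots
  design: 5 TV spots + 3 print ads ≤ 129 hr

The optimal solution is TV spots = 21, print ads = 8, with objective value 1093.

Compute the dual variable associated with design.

Binding: airtime and design. Non-binding: budget (12 unused).
Since budget is not tight, its dual is 0.
Dual feasibility on the basic columns requires 3·y_airtime + 5·y_design = 41, 4·y_airtime + 3·y_design = 29.
Solving: y_airtime = 2, y_design = 7.
Shadow price of design = 7.

7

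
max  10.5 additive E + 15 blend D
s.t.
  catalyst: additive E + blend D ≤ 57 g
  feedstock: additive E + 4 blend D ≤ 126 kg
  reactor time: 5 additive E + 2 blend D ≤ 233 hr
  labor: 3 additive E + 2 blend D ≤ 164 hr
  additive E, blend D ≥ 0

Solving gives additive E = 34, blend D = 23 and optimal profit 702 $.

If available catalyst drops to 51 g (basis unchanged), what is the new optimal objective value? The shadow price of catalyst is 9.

648

Δb = -6, so new z* = 702 + (9)·(-6) = 702 − 54 = 648.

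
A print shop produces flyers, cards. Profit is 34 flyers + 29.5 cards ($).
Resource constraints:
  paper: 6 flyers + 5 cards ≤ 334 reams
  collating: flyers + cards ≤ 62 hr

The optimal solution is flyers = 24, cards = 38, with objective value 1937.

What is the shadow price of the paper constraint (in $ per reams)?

At the optimum: paper uses 334 of 334 (binding); collating uses 62 of 62 (binding).
From A_Bᵀ y = c: 6·y_paper + 1·y_collating = 34; 5·y_paper + 1·y_collating = 29.5.
This yields shadow prices y_paper = 4.5, y_collating = 7.
Shadow price of paper = 4.5.

4.5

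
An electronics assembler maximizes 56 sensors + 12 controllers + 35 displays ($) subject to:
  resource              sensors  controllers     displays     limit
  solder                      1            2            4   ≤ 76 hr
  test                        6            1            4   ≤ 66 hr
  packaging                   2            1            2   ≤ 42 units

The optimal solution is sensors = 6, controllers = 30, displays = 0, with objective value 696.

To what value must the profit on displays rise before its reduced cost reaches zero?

At the optimum: solder uses 66 of 76 (slack = 10); test uses 66 of 66 (binding); packaging uses 42 of 42 (binding).
Slack constraints have shadow price 0 (complementary slackness).
From A_Bᵀ y = c: 6·y_test + 2·y_packaging = 56; 1·y_test + 1·y_packaging = 12.
Solving: y_test = 8, y_packaging = 4.
displays enters the basis when its profit ≥ yᵀa₃ = 8·4 + 4·2 = 40.

40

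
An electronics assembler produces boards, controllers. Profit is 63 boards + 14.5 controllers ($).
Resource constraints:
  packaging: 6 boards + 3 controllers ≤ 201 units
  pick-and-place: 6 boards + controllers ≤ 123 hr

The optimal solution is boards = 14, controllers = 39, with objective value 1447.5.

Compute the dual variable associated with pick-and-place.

Check each constraint at x*: packaging 201/201 (tight); pick-and-place 123/123 (tight).
From A_Bᵀ y = c: 6·y_packaging + 6·y_pick-and-place = 63; 3·y_packaging + 1·y_pick-and-place = 14.5.
→ y_packaging = 2 and y_pick-and-place = 8.5.
Shadow price of pick-and-place = 8.5.

8.5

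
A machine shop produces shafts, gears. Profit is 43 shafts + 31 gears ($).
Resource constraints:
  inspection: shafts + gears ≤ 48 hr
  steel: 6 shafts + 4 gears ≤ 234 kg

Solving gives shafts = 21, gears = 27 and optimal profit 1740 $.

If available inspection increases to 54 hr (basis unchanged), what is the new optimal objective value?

1782

At the optimum: inspection uses 48 of 48 (binding); steel uses 234 of 234 (binding).
From A_Bᵀ y = c: 1·y_inspection + 6·y_steel = 43; 1·y_inspection + 4·y_steel = 31.
→ y_inspection = 7 and y_steel = 6.
Δz = y_inspection·Δb = 7 × (6) = 42, so new z* = 1740 + 42 = 1782.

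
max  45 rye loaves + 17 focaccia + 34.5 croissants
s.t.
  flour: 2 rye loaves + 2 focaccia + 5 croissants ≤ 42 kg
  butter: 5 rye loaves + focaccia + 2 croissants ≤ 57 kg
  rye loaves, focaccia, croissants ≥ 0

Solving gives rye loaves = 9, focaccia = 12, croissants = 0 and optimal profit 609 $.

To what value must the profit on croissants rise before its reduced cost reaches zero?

39

Check each constraint at x*: flour 42/42 (tight); butter 57/57 (tight).
Dual feasibility on the basic columns requires 2·y_flour + 5·y_butter = 45, 2·y_flour + 1·y_butter = 17.
Solving: y_flour = 5, y_butter = 7.
croissants enters the basis when its profit ≥ yᵀa₃ = 5·5 + 7·2 = 39.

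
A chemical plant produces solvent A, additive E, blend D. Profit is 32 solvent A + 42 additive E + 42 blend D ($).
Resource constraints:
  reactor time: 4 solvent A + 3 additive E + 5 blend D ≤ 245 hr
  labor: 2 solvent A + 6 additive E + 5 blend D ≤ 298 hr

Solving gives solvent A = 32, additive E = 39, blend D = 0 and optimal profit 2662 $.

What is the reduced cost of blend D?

-8

Both reactor time and labor are binding at x*.
The binding rows give the dual system: 4·y_reactor time + 2·y_labor = 32 and 3·y_reactor time + 6·y_labor = 42.
Solving: y_reactor time = 6, y_labor = 4.
Reduced cost of blend D: c₃ − yᵀa₃ = 42 − (6·5 + 4·5) = 42 − 50 = -8.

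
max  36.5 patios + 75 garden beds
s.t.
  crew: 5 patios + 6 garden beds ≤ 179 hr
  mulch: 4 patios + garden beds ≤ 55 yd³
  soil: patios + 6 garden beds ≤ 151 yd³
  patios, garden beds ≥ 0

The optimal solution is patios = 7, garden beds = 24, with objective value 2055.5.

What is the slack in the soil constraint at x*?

soil used = 1·7 + 6·24 = 151; slack = 151 − 151 = 0.

0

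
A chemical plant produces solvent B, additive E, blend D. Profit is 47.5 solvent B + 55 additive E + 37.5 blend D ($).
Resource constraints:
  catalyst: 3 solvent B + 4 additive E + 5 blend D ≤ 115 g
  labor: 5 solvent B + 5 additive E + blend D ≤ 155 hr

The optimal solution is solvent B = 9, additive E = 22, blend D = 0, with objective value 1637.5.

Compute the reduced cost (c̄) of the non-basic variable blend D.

-5

Both catalyst and labor are binding at x*.
Dual feasibility on the basic columns requires 3·y_catalyst + 5·y_labor = 47.5, 4·y_catalyst + 5·y_labor = 55.
This yields shadow prices y_catalyst = 7.5, y_labor = 5.
Reduced cost of blend D: c₃ − yᵀa₃ = 37.5 − (7.5·5 + 5·1) = 37.5 − 42.5 = -5.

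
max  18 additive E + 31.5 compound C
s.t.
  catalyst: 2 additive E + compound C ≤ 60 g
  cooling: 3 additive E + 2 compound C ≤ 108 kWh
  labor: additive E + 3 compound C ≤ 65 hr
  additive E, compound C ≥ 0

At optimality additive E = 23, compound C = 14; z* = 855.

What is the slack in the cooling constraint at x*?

cooling used = 3·23 + 2·14 = 97; slack = 108 − 97 = 11.

11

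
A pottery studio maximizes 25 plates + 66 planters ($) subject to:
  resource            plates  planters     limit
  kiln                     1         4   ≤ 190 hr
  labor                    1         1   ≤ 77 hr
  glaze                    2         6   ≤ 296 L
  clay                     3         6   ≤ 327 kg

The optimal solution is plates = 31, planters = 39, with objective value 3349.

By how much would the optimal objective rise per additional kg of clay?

At the optimum: kiln uses 187 of 190 (slack = 3); labor uses 70 of 77 (slack = 7); glaze uses 296 of 296 (binding); clay uses 327 of 327 (binding).
Slack constraints have shadow price 0 (complementary slackness).
Dual feasibility on the basic columns requires 2·y_glaze + 3·y_clay = 25, 6·y_glaze + 6·y_clay = 66.
→ y_glaze = 8 and y_clay = 3.
Shadow price of clay = 3.

3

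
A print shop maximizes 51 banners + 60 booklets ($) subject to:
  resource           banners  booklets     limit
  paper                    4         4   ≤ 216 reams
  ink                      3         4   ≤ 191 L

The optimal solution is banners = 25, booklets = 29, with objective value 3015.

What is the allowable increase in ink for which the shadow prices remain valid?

Binding constraints: paper, ink. The basis is B = [[4,4],[3,4]] with det 4.
Per unit increase in ink, x* moves by d = (-1, 1).
The basis stays optimal until banners reaches 0; allowable increase = 25 L.

25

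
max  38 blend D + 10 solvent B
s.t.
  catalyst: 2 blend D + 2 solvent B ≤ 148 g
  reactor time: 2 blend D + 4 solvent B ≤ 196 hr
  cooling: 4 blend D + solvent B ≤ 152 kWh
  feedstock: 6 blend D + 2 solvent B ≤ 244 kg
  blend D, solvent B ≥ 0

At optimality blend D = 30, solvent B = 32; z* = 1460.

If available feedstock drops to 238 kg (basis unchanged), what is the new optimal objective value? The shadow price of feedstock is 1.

Δb = -6, so new z* = 1460 + (1)·(-6) = 1460 − 6 = 1454.

1454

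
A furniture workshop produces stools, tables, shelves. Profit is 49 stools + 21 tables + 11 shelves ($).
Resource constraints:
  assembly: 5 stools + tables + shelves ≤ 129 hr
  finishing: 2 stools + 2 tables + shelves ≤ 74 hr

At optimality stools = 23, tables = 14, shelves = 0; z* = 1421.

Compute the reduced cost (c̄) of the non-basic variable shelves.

-3

At the optimum: assembly uses 129 of 129 (binding); finishing uses 74 of 74 (binding).
From A_Bᵀ y = c: 5·y_assembly + 2·y_finishing = 49; 1·y_assembly + 2·y_finishing = 21.
Solving: y_assembly = 7, y_finishing = 7.
Reduced cost of shelves: c₃ − yᵀa₃ = 11 − (7·1 + 7·1) = 11 − 14 = -3.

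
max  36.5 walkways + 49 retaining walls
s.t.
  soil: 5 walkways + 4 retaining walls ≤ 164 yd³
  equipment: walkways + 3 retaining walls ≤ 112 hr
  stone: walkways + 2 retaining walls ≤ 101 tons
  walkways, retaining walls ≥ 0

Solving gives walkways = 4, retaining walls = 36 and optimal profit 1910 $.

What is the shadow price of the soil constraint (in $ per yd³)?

Check each constraint at x*: soil 164/164 (tight); equipment 112/112 (tight); stone 76/101 (slack 25).
Slack constraints have shadow price 0 (complementary slackness).
The binding rows give the dual system: 5·y_soil + 1·y_equipment = 36.5 and 4·y_soil + 3·y_equipment = 49.
Solving: y_soil = 5.5, y_equipment = 9.
Shadow price of soil = 5.5.

5.5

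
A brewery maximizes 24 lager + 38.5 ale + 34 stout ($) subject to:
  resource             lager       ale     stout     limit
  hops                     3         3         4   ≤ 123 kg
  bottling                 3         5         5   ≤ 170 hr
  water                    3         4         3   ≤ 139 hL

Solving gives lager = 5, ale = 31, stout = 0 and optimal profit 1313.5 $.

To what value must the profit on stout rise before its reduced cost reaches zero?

37

Binding: bottling and water. Non-binding: hops (15 unused).
Slack constraints have shadow price 0 (complementary slackness).
The binding rows give the dual system: 3·y_bottling + 3·y_water = 24 and 5·y_bottling + 4·y_water = 38.5.
Solving: y_bottling = 6.5, y_water = 1.5.
stout enters the basis when its profit ≥ yᵀa₃ = 6.5·5 + 1.5·3 = 37.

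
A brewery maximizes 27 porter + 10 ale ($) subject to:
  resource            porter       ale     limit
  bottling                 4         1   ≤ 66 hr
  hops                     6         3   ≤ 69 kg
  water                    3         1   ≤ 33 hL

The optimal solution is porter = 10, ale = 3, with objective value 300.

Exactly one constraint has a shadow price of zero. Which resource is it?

bottling: 43/66 (slack 23)
hops: 69/69 (binding)
water: 33/33 (binding)
By complementary slackness, a constraint with positive slack has shadow price 0 → bottling.

bottling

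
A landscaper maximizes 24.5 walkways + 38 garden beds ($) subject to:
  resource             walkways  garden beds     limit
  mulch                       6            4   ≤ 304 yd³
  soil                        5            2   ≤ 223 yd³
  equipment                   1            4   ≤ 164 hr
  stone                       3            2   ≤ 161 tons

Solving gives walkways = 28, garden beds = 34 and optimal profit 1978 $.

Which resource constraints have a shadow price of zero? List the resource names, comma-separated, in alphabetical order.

mulch: 304/304 (binding)
soil: 208/223 (slack 15)
equipment: 164/164 (binding)
stone: 152/161 (slack 9)
By complementary slackness, a constraint with positive slack has shadow price 0 → soil, stone.

soil, stone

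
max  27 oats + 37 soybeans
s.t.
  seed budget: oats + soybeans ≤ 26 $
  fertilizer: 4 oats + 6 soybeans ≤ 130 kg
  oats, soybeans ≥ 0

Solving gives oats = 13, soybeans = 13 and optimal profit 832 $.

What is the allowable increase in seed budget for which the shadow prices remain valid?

Binding constraints: seed budget, fertilizer. The basis is B = [[1,1],[4,6]] with det 2.
Per unit increase in seed budget, x* moves by d = (3, -2).
The basis stays optimal until soybeans reaches 0; allowable increase = 6.5 $.

6.5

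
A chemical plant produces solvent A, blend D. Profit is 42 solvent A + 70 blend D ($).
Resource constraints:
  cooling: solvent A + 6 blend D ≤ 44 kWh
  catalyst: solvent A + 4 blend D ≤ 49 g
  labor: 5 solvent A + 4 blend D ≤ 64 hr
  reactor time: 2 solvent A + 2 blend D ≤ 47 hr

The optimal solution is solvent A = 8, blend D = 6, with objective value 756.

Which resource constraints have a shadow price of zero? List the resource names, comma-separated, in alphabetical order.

cooling: 44/44 (binding)
catalyst: 32/49 (slack 17)
labor: 64/64 (binding)
reactor time: 28/47 (slack 19)
By complementary slackness, a constraint with positive slack has shadow price 0 → catalyst, reactor time.

catalyst, reactor time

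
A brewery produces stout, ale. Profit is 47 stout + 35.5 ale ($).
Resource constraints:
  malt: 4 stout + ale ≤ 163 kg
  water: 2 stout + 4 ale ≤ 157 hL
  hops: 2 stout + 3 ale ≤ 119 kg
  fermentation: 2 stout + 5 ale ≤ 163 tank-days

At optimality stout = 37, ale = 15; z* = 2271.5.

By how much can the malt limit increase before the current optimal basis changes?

75

Binding constraints: malt, hops. The basis is B = [[4,1],[2,3]] with det 10.
Per unit increase in malt, x* moves by d = (0.3, -0.2).
The basis stays optimal until ale reaches 0; allowable increase = 75 kg.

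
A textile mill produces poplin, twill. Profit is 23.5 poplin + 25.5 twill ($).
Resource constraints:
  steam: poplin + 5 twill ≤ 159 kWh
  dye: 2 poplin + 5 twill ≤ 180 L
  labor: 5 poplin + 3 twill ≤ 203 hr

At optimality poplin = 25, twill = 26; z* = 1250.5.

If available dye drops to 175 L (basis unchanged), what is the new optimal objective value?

Binding: dye and labor. Non-binding: steam (4 unused).
Since steam is not tight, its dual is 0.
The binding rows give the dual system: 2·y_dye + 5·y_labor = 23.5 and 5·y_dye + 3·y_labor = 25.5.
This yields shadow prices y_dye = 3, y_labor = 3.5.
Δz = y_dye·Δb = 3 × (-5) = -15, so new z* = 1250.5 − 15 = 1235.5.

1235.5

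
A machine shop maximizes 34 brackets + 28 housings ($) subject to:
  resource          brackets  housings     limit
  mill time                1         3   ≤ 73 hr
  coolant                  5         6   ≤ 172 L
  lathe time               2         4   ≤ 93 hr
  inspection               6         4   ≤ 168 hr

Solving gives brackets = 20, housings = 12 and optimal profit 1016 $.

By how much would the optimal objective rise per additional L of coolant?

Check each constraint at x*: mill time 56/73 (slack 17); coolant 172/172 (tight); lathe time 88/93 (slack 5); inspection 168/168 (tight).
Since mill time, lathe time are not tight, their duals are 0.
Dual feasibility on the basic columns requires 5·y_coolant + 6·y_inspection = 34, 6·y_coolant + 4·y_inspection = 28.
This yields shadow prices y_coolant = 2, y_inspection = 4.
Shadow price of coolant = 2.

2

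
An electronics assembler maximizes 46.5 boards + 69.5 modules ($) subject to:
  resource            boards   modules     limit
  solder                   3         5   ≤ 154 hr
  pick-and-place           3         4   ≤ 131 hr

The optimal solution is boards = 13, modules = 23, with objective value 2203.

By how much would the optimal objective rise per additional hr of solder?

7.5

At the optimum: solder uses 154 of 154 (binding); pick-and-place uses 131 of 131 (binding).
The binding rows give the dual system: 3·y_solder + 3·y_pick-and-place = 46.5 and 5·y_solder + 4·y_pick-and-place = 69.5.
This yields shadow prices y_solder = 7.5, y_pick-and-place = 8.
Shadow price of solder = 7.5.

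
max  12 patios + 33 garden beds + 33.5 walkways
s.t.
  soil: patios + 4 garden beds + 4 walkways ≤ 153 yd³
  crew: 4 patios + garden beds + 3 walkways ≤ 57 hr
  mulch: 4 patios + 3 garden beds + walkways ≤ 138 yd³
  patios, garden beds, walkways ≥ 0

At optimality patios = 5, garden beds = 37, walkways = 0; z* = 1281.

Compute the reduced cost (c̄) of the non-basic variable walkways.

-1.5

At the optimum: soil uses 153 of 153 (binding); crew uses 57 of 57 (binding); mulch uses 131 of 138 (slack = 7).
Since mulch is not tight, its dual is 0.
The binding rows give the dual system: 1·y_soil + 4·y_crew = 12 and 4·y_soil + 1·y_crew = 33.
Solving: y_soil = 8, y_crew = 1.
Reduced cost of walkways: c₃ − yᵀa₃ = 33.5 − (8·4 + 1·3) = 33.5 − 35 = -1.5.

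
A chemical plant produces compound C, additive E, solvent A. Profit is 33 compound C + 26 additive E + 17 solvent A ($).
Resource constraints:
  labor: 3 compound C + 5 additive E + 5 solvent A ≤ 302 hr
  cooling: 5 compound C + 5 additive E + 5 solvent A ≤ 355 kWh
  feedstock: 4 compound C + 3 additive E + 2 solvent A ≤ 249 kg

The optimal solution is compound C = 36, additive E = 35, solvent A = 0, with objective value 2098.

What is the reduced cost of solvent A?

Check each constraint at x*: labor 283/302 (slack 19); cooling 355/355 (tight); feedstock 249/249 (tight).
Slack constraints have shadow price 0 (complementary slackness).
The binding rows give the dual system: 5·y_cooling + 4·y_feedstock = 33 and 5·y_cooling + 3·y_feedstock = 26.
Solving: y_cooling = 1, y_feedstock = 7.
Reduced cost of solvent A: c₃ − yᵀa₃ = 17 − (1·5 + 7·2) = 17 − 19 = -2.

-2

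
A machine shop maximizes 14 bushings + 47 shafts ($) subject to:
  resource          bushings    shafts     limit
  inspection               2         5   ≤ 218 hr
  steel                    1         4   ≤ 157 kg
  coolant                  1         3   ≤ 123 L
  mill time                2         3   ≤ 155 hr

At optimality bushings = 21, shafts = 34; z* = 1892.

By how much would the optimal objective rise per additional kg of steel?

5

Binding: steel and coolant. Non-binding: inspection (6 unused), mill time (11 unused).
By complementary slackness, y = 0 for the non-binding constraints.
Dual feasibility on the basic columns requires 1·y_steel + 1·y_coolant = 14, 4·y_steel + 3·y_coolant = 47.
→ y_steel = 5 and y_coolant = 9.
Shadow price of steel = 5.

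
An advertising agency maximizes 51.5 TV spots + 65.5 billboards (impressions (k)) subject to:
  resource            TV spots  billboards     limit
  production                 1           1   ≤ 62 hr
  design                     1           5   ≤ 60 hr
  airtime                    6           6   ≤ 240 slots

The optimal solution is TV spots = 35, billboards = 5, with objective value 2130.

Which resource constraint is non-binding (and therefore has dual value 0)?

production: 40/62 (slack 22)
design: 60/60 (binding)
airtime: 240/240 (binding)
By complementary slackness, a constraint with positive slack has shadow price 0 → production.

production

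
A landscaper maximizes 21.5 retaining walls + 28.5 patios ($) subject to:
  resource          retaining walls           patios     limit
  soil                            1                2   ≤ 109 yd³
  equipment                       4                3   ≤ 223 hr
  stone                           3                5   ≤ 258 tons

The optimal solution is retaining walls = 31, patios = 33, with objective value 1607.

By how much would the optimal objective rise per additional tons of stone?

At the optimum: soil uses 97 of 109 (slack = 12); equipment uses 223 of 223 (binding); stone uses 258 of 258 (binding).
Slack constraints have shadow price 0 (complementary slackness).
Dual feasibility on the basic columns requires 4·y_equipment + 3·y_stone = 21.5, 3·y_equipment + 5·y_stone = 28.5.
This yields shadow prices y_equipment = 2, y_stone = 4.5.
Shadow price of stone = 4.5.

4.5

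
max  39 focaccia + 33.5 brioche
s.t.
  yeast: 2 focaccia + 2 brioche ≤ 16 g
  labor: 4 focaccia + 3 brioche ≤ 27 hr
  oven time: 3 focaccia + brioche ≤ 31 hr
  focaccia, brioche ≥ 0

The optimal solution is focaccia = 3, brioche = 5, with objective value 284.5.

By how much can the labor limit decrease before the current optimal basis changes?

Binding constraints: yeast, labor. The basis is B = [[2,2],[4,3]] with det -2.
Per unit decrease in labor, x* moves by d = (-1, 1).
The basis stays optimal until focaccia reaches 0; allowable decrease = 3 hr.

3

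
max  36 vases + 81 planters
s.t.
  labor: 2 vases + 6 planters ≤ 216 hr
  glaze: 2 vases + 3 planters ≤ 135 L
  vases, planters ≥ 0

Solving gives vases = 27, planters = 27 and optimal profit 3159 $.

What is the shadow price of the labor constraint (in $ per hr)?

9

Both labor and glaze are binding at x*.
From A_Bᵀ y = c: 2·y_labor + 2·y_glaze = 36; 6·y_labor + 3·y_glaze = 81.
This yields shadow prices y_labor = 9, y_glaze = 9.
Shadow price of labor = 9.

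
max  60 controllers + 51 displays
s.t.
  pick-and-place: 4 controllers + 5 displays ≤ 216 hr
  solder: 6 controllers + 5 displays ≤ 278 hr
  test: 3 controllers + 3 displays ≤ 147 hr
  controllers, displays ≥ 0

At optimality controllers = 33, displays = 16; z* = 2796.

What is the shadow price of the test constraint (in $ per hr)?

2

Check each constraint at x*: pick-and-place 212/216 (slack 4); solder 278/278 (tight); test 147/147 (tight).
Since pick-and-place is not tight, its dual is 0.
Dual feasibility on the basic columns requires 6·y_solder + 3·y_test = 60, 5·y_solder + 3·y_test = 51.
This yields shadow prices y_solder = 9, y_test = 2.
Shadow price of test = 2.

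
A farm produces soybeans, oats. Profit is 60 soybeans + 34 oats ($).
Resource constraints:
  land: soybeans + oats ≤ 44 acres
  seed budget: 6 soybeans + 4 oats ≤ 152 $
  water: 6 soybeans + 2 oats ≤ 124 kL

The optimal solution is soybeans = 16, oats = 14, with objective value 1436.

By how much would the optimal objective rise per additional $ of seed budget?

7

At the optimum: land uses 30 of 44 (slack = 14); seed budget uses 152 of 152 (binding); water uses 124 of 124 (binding).
Since land is not tight, its dual is 0.
From A_Bᵀ y = c: 6·y_seed budget + 6·y_water = 60; 4·y_seed budget + 2·y_water = 34.
Solving: y_seed budget = 7, y_water = 3.
Shadow price of seed budget = 7.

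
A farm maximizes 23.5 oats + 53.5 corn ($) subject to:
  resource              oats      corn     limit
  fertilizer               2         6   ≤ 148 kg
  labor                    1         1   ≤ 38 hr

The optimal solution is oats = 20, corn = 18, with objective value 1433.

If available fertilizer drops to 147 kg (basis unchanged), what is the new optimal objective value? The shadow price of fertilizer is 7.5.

1425.5

Δb = -1, so new z* = 1433 + (7.5)·(-1) = 1433 − 7.5 = 1425.5.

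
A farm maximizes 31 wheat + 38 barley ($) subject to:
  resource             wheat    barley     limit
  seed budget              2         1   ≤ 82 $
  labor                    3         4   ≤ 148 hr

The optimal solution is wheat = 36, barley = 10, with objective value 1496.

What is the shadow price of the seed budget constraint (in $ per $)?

Both seed budget and labor are binding at x*.
Dual feasibility on the basic columns requires 2·y_seed budget + 3·y_labor = 31, 1·y_seed budget + 4·y_labor = 38.
This yields shadow prices y_seed budget = 2, y_labor = 9.
Shadow price of seed budget = 2.

2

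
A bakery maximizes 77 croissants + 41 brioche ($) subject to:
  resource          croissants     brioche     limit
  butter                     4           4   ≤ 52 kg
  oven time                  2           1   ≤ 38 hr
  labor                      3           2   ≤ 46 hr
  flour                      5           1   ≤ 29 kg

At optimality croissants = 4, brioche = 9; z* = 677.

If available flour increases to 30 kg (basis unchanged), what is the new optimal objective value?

Check each constraint at x*: butter 52/52 (tight); oven time 17/38 (slack 21); labor 30/46 (slack 16); flour 29/29 (tight).
Since oven time, labor are not tight, their duals are 0.
The binding rows give the dual system: 4·y_butter + 5·y_flour = 77 and 4·y_butter + 1·y_flour = 41.
This yields shadow prices y_butter = 8, y_flour = 9.
Δz = y_flour·Δb = 9 × (1) = 9, so new z* = 677 + 9 = 686.

686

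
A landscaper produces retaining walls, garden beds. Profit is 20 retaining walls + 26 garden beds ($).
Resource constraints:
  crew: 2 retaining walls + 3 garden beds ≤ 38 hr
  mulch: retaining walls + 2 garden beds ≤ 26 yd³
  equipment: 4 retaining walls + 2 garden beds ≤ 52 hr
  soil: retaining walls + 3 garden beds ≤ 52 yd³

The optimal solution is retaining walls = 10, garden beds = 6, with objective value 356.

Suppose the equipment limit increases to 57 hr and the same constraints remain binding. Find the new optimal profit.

Binding: crew and equipment. Non-binding: mulch (4 unused), soil (24 unused).
By complementary slackness, y = 0 for the non-binding constraints.
The binding rows give the dual system: 2·y_crew + 4·y_equipment = 20 and 3·y_crew + 2·y_equipment = 26.
→ y_crew = 8 and y_equipment = 1.
Δz = y_equipment·Δb = 1 × (5) = 5, so new z* = 356 + 5 = 361.

361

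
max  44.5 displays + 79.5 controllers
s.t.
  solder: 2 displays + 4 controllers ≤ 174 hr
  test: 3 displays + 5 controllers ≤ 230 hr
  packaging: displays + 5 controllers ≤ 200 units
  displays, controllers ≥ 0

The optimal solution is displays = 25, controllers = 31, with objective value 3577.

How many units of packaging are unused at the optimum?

packaging used = 1·25 + 5·31 = 180; slack = 200 − 180 = 20.

20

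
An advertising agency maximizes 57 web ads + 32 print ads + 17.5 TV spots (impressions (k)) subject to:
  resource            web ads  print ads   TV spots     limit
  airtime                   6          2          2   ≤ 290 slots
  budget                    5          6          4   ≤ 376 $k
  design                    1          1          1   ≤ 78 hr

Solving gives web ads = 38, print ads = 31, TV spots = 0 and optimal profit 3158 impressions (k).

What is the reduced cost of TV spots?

Check each constraint at x*: airtime 290/290 (tight); budget 376/376 (tight); design 69/78 (slack 9).
Slack constraints have shadow price 0 (complementary slackness).
Dual feasibility on the basic columns requires 6·y_airtime + 5·y_budget = 57, 2·y_airtime + 6·y_budget = 32.
→ y_airtime = 7 and y_budget = 3.
Reduced cost of TV spots: c₃ − yᵀa₃ = 17.5 − (7·2 + 3·4) = 17.5 − 26 = -8.5.

-8.5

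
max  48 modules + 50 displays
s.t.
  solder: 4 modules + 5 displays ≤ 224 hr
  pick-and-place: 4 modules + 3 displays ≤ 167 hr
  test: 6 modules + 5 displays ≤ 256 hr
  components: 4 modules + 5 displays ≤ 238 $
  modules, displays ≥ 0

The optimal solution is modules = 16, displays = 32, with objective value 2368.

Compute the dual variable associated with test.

4

Check each constraint at x*: solder 224/224 (tight); pick-and-place 160/167 (slack 7); test 256/256 (tight); components 224/238 (slack 14).
Slack constraints have shadow price 0 (complementary slackness).
Dual feasibility on the basic columns requires 4·y_solder + 6·y_test = 48, 5·y_solder + 5·y_test = 50.
Solving: y_solder = 6, y_test = 4.
Shadow price of test = 4.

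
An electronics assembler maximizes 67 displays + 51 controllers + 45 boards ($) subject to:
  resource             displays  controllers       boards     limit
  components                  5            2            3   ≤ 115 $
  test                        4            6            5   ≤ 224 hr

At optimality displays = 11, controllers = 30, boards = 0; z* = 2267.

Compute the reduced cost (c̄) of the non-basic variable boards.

-9.5

At the optimum: components uses 115 of 115 (binding); test uses 224 of 224 (binding).
From A_Bᵀ y = c: 5·y_components + 4·y_test = 67; 2·y_components + 6·y_test = 51.
This yields shadow prices y_components = 9, y_test = 5.5.
Reduced cost of boards: c₃ − yᵀa₃ = 45 − (9·3 + 5.5·5) = 45 − 54.5 = -9.5.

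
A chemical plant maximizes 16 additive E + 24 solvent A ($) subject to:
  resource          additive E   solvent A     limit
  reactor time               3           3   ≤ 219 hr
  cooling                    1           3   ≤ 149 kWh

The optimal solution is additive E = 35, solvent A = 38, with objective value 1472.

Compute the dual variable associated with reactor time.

4

Both reactor time and cooling are binding at x*.
The binding rows give the dual system: 3·y_reactor time + 1·y_cooling = 16 and 3·y_reactor time + 3·y_cooling = 24.
→ y_reactor time = 4 and y_cooling = 4.
Shadow price of reactor time = 4.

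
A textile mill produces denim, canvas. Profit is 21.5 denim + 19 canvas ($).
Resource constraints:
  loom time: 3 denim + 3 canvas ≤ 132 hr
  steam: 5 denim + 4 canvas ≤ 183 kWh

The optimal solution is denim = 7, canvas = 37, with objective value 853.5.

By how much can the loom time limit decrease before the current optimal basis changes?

Binding constraints: loom time, steam. The basis is B = [[3,3],[5,4]] with det -3.
Per unit decrease in loom time, x* moves by d = (1.3333, -1.6667).
The basis stays optimal until canvas reaches 0; allowable decrease = 22.2 hr.

22.2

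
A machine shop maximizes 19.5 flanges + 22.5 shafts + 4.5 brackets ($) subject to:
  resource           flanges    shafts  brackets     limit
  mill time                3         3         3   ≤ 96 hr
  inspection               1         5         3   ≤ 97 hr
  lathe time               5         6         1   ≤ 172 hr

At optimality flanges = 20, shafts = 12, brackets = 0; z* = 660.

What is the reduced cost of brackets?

-3

Check each constraint at x*: mill time 96/96 (tight); inspection 80/97 (slack 17); lathe time 172/172 (tight).
Since inspection is not tight, its dual is 0.
Dual feasibility on the basic columns requires 3·y_mill time + 5·y_lathe time = 19.5, 3·y_mill time + 6·y_lathe time = 22.5.
→ y_mill time = 1.5 and y_lathe time = 3.
Reduced cost of brackets: c₃ − yᵀa₃ = 4.5 − (1.5·3 + 3·1) = 4.5 − 7.5 = -3.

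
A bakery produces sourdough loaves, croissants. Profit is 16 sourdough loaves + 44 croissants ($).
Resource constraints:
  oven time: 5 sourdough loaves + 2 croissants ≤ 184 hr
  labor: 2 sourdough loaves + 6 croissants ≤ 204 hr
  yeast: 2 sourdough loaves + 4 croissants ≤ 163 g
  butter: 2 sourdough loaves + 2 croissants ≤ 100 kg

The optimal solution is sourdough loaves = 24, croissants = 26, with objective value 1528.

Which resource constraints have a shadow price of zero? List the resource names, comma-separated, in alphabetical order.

oven time: 172/184 (slack 12)
labor: 204/204 (binding)
yeast: 152/163 (slack 11)
butter: 100/100 (binding)
By complementary slackness, a constraint with positive slack has shadow price 0 → oven time, yeast.

oven time, yeast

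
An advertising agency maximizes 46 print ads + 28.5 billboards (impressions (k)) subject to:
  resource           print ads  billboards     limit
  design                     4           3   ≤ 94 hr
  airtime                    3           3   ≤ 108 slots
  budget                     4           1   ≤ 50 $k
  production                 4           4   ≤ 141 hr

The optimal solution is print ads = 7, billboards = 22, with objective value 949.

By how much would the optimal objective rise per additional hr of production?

At the optimum: design uses 94 of 94 (binding); airtime uses 87 of 108 (slack = 21); budget uses 50 of 50 (binding); production uses 116 of 141 (slack = 25).
Slack constraints have shadow price 0 (complementary slackness).
Dual feasibility on the basic columns requires 4·y_design + 4·y_budget = 46, 3·y_design + 1·y_budget = 28.5.
Solving: y_design = 8.5, y_budget = 3.
Shadow price of production = 0.

0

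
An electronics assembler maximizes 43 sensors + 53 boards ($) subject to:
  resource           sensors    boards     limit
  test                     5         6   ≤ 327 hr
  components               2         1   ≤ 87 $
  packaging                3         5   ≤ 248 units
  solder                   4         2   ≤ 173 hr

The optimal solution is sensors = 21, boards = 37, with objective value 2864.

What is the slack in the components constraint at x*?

8

components used = 2·21 + 1·37 = 79; slack = 87 − 79 = 8.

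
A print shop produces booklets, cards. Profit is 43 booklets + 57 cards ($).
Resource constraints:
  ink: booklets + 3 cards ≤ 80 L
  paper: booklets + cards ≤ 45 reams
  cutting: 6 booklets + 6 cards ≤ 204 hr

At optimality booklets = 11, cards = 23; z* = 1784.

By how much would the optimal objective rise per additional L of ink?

Binding: ink and cutting. Non-binding: paper (11 unused).
Slack constraints have shadow price 0 (complementary slackness).
From A_Bᵀ y = c: 1·y_ink + 6·y_cutting = 43; 3·y_ink + 6·y_cutting = 57.
Solving: y_ink = 7, y_cutting = 6.
Shadow price of ink = 7.

7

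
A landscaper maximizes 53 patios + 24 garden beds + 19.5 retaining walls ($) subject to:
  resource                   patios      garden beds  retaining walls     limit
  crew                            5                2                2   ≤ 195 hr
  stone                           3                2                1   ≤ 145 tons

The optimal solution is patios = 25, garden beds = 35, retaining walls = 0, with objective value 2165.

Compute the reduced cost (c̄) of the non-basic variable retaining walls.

-1

At the optimum: crew uses 195 of 195 (binding); stone uses 145 of 145 (binding).
Dual feasibility on the basic columns requires 5·y_crew + 3·y_stone = 53, 2·y_crew + 2·y_stone = 24.
→ y_crew = 8.5 and y_stone = 3.5.
Reduced cost of retaining walls: c₃ − yᵀa₃ = 19.5 − (8.5·2 + 3.5·1) = 19.5 − 20.5 = -1.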